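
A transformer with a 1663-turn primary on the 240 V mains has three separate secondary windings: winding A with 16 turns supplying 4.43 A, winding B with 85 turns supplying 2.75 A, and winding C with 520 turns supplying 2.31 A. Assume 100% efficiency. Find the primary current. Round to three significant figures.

I_p ≈ 0.905 A

V_A = 240 × 16/1663 = 2.3091 V; V_B = 240 × 85/1663 = 12.267 V; V_C = 240 × 520/1663 = 75.045 V.
P_out = V_A I_A + V_B I_B + V_C I_C = 2.3091×4.43 + 12.267×2.75 + 75.045×2.31 = 10.229 + 33.734 + 173.35 = 217.32 W.
Ideal ⇒ P_in = P_out, so I_p = P_out/V_p = 217.32/240 = 0.905 A.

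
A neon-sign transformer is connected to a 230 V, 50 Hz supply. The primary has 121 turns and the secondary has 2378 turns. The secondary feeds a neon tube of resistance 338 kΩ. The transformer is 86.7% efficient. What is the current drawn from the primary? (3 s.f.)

V_s = 230 × 2378/121 = 4520.2 V.
I_s = V_s/R = 4520.2/338000 = 0.013373 A.
P_out = V_s I_s = 4520.2 × 0.013373 = 60.449 W.
P_in = P_out/η = 60.449/0.867 = 69.722 W.
I_p = P_in/V_p = 69.722/230 = 0.303 A.

I_p ≈ 0.303 A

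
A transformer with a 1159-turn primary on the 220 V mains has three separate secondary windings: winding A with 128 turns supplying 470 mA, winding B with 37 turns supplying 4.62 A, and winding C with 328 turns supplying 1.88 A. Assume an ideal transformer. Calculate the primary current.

I_p ≈ 0.731 A

V_A = 220 × 128/1159 = 24.297 V; V_B = 220 × 37/1159 = 7.0233 V; V_C = 220 × 328/1159 = 62.261 V.
P_out = V_A I_A + V_B I_B + V_C I_C = 24.297×0.470 + 7.0233×4.62 + 62.261×1.88 = 11.419 + 32.448 + 117.05 = 160.92 W.
Ideal ⇒ P_in = P_out, so I_p = P_out/V_p = 160.92/220 = 0.731 A.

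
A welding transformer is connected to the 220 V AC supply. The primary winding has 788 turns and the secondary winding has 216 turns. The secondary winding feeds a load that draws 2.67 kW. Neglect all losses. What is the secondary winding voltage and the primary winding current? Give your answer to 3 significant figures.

V_s ≈ 60.3 V, I_p ≈ 12.1 A

V_s = V_p × N_s/N_p = 220 × 216/788 = 60.305 V.
I_s = P/V_s = 2670/60.305 = 44.275 A.
I_p = I_s × N_s/N_p = 44.275 × 216/788 = 12.1 A.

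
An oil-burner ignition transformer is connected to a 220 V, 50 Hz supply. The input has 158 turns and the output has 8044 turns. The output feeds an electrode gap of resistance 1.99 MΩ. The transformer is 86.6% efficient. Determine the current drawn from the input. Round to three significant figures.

V_out = 220 × 8044/158 = 11201 V.
I_out = V_out/R = 11201/(1.99×10^6) = 0.0056284 A.
P_out = V_out I_out = 11201 × 0.0056284 = 63.041 W.
P_in = P_out/η = 63.041/0.866 = 72.795 W.
I_in = P_in/V_in = 72.795/220 = 0.331 A.

I_in ≈ 0.331 A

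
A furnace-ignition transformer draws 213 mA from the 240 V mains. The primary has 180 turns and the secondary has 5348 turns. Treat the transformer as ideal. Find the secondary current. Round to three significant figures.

I_s ≈ 0.00717 A

I_s/I_p = N_p/N_s, so I_s = 0.213 × 180/5348 = 0.00717 A.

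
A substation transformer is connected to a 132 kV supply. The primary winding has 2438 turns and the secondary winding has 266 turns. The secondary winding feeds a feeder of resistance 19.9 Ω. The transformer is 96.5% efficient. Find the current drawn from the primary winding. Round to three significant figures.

V_s = 132000 × 266/2438 = 14402 V.
I_s = V_s/R = 14402/19.9 = 723.72 A.
P_out = V_s I_s = 14402 × 723.72 = 1.0423×10^7 W.
P_in = P_out/η = 1.0423×10^7/0.965 = 1.0801×10^7 W.
I_p = P_in/V_p = 1.0801×10^7/132000 = 81.8 A.

I_p ≈ 81.8 A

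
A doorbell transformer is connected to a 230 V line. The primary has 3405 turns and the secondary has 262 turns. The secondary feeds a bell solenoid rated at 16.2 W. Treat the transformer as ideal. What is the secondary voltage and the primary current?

V_s = V_p × N_s/N_p = 230 × 262/3405 = 17.698 V.
I_s = P/V_s = 16.2/17.698 = 0.91538 A.
I_p = I_s × N_s/N_p = 0.91538 × 262/3405 = 0.0704 A.

V_s ≈ 17.7 V, I_p ≈ 0.0704 A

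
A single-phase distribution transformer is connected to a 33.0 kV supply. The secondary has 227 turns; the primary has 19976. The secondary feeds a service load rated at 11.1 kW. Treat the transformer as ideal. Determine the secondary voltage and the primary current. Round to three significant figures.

V_s ≈ 375 V, I_p ≈ 0.336 A

V_s = V_p × N_s/N_p = 33000 × 227/19976 = 375.00 V.
I_s = P/V_s = 11100/375.00 = 29.600 A.
I_p = I_s × N_s/N_p = 29.600 × 227/19976 = 0.336 A.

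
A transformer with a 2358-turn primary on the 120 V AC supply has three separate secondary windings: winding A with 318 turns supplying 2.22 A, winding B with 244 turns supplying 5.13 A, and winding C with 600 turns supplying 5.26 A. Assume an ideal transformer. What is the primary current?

V_A = 120 × 318/2358 = 16.183 V; V_B = 120 × 244/2358 = 12.417 V; V_C = 120 × 600/2358 = 30.534 V.
P_out = V_A I_A + V_B I_B + V_C I_C = 16.183×2.22 + 12.417×5.13 + 30.534×5.26 = 35.927 + 63.701 + 160.61 = 260.24 W.
Ideal ⇒ P_in = P_out, so I_p = P_out/V_p = 260.24/120 = 2.17 A.

I_p ≈ 2.17 A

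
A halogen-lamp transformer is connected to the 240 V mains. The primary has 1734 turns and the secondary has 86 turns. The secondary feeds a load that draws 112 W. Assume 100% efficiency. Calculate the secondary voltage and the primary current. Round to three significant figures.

V_s = V_p × N_s/N_p = 240 × 86/1734 = 11.903 V.
I_s = P/V_s = 112/11.903 = 9.4093 A.
I_p = I_s × N_s/N_p = 9.4093 × 86/1734 = 0.467 A.

V_s ≈ 11.9 V, I_p ≈ 0.467 A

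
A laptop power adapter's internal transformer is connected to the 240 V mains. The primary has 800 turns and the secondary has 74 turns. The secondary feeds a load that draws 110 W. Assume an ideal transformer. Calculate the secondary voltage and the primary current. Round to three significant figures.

V_s = V_p × N_s/N_p = 240 × 74/800 = 22.200 V.
I_s = P/V_s = 110/22.200 = 4.9550 A.
I_p = I_s × N_s/N_p = 4.9550 × 74/800 = 0.458 A.

V_s ≈ 22.2 V, I_p ≈ 0.458 A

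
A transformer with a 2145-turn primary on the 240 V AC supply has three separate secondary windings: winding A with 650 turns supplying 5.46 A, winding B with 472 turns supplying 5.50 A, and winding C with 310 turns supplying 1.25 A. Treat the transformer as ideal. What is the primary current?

V_A = 240 × 650/2145 = 72.727 V; V_B = 240 × 472/2145 = 52.811 V; V_C = 240 × 310/2145 = 34.685 V.
P_out = V_A I_A + V_B I_B + V_C I_C = 72.727×5.46 + 52.811×5.50 + 34.685×1.25 = 397.09 + 290.46 + 43.357 = 730.91 W.
Ideal ⇒ P_in = P_out, so I_p = P_out/V_p = 730.91/240 = 3.05 A.

I_p ≈ 3.05 A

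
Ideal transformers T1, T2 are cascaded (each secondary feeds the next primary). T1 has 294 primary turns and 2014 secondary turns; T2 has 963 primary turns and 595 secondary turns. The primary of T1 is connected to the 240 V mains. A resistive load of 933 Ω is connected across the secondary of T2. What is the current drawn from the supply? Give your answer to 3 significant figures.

I_supply ≈ 4.61 A

Secondary of T1: V = 240.00 × 2014/294 = 1644.1 V.
Secondary of T2: V = 1644.1 × 595/963 = 1015.8 V.
I_load = 1015.8/933 = 1.0888 A, so P_out = 1015.8 × 1.0888 = 1106.0 W.
All ideal ⇒ P_in = P_out, so I_supply = 1106.0/240 = 4.61 A.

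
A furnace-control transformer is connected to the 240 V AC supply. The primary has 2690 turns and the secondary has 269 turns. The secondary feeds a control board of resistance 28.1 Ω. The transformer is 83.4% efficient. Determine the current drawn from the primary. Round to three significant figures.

I_p ≈ 0.102 A

V_s = 240 × 269/2690 = 24.000 V.
I_s = V_s/R = 24.000/28.1 = 0.85409 A.
P_out = V_s I_s = 24.000 × 0.85409 = 20.498 W.
P_in = P_out/η = 20.498/0.834 = 24.578 W.
I_p = P_in/V_p = 24.578/240 = 0.102 A.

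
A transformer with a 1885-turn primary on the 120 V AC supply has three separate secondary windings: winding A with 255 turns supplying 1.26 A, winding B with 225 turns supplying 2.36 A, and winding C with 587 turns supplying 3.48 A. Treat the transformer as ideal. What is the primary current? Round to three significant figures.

V_A = 120 × 255/1885 = 16.233 V; V_B = 120 × 225/1885 = 14.324 V; V_C = 120 × 587/1885 = 37.369 V.
P_out = V_A I_A + V_B I_B + V_C I_C = 16.233×1.26 + 14.324×2.36 + 37.369×3.48 = 20.454 + 33.804 + 130.04 = 184.30 W.
Ideal ⇒ P_in = P_out, so I_p = P_out/V_p = 184.30/120 = 1.54 A.

I_p ≈ 1.54 A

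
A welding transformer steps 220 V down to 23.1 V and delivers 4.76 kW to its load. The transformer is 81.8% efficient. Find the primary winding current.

P_in = P_out/η = 4760/0.818 = 5819.1 W.
I_p = P_in/V_p = 5819.1/220 = 26.5 A.

I_p ≈ 26.5 A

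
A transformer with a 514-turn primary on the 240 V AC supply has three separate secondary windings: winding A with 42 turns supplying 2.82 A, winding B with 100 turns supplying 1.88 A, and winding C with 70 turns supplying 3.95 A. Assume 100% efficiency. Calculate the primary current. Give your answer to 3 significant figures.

V_A = 240 × 42/514 = 19.611 V; V_B = 240 × 100/514 = 46.693 V; V_C = 240 × 70/514 = 32.685 V.
P_out = V_A I_A + V_B I_B + V_C I_C = 19.611×2.82 + 46.693×1.88 + 32.685×3.95 = 55.303 + 87.782 + 129.11 = 272.19 W.
Ideal ⇒ P_in = P_out, so I_p = P_out/V_p = 272.19/240 = 1.13 A.

I_p ≈ 1.13 A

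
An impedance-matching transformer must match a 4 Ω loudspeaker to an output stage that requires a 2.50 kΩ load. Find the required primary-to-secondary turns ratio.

N_p/N_s ≈ 25.0

Z_p/Z_s = (N_p/N_s)², so N_p/N_s = √(2500/4) = √625 = 25.0.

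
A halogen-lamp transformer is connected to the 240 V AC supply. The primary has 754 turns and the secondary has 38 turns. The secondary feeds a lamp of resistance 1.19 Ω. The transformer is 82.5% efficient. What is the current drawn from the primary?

V_s = 240 × 38/754 = 12.095 V.
I_s = V_s/R = 12.095/1.19 = 10.164 A.
P_out = V_s I_s = 12.095 × 10.164 = 122.94 W.
P_in = P_out/η = 122.94/0.825 = 149.02 W.
I_p = P_in/V_p = 149.02/240 = 0.621 A.

I_p ≈ 0.621 A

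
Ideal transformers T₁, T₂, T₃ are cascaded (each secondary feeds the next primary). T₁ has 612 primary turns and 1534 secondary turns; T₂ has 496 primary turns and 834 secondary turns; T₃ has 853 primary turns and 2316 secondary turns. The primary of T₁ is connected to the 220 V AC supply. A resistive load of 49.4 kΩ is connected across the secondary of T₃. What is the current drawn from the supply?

After T₁: V = 220.00 × 1534/612 = 551.44 V.
After T₂: V = 551.44 × 834/496 = 927.22 V.
After T₃: V = 927.22 × 2316/853 = 2517.5 V.
I_load = 2517.5/49400 = 0.050962 A, so P_out = 2517.5 × 0.050962 = 128.30 W.
All ideal ⇒ P_in = P_out, so I_supply = 128.30/220 = 0.583 A.

I_supply ≈ 0.583 A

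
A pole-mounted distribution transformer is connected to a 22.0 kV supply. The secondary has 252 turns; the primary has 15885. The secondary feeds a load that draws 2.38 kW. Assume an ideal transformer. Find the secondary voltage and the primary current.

V_s ≈ 349 V, I_p ≈ 0.108 A

V_s = V_p × N_s/N_p = 22000 × 252/15885 = 349.01 V.
I_s = P/V_s = 2380/349.01 = 6.8193 A.
I_p = I_s × N_s/N_p = 6.8193 × 252/15885 = 0.108 A.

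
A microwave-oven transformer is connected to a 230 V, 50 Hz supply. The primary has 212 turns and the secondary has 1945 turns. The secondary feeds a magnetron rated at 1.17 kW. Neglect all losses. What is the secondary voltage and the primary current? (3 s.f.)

V_s = V_p × N_s/N_p = 230 × 1945/212 = 2110.1 V.
I_s = P/V_s = 1170/2110.1 = 0.55447 A.
I_p = I_s × N_s/N_p = 0.55447 × 1945/212 = 5.09 A.

V_s ≈ 2110 V, I_p ≈ 5.09 A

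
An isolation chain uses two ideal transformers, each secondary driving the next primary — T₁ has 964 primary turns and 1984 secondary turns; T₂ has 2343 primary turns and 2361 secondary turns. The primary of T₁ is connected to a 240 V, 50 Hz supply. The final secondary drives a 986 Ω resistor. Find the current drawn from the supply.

Secondary of T₁: V = 240.00 × 1984/964 = 493.94 V.
Secondary of T₂: V = 493.94 × 2361/2343 = 497.74 V.
I_load = 497.74/986 = 0.50480 A, so P_out = 497.74 × 0.50480 = 251.26 W.
All ideal ⇒ P_in = P_out, so I_supply = 251.26/240 = 1.05 A.

I_supply ≈ 1.05 A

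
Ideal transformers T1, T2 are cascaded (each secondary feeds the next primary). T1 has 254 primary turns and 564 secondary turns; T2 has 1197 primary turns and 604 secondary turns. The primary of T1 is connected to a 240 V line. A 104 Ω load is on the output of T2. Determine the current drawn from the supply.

I_supply ≈ 2.90 A

Secondary of T1: V = 240.00 × 564/254 = 532.91 V.
Secondary of T2: V = 532.91 × 604/1197 = 268.91 V.
I_load = 268.91/104 = 2.5856 A, so P_out = 268.91 × 2.5856 = 695.29 W.
All ideal ⇒ P_in = P_out, so I_supply = 695.29/240 = 2.90 A.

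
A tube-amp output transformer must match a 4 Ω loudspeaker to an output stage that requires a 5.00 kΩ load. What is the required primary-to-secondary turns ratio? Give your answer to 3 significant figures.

Z_p/Z_s = (N_p/N_s)², so N_p/N_s = √(5000/4) = √1250 = 35.4.

N_p/N_s ≈ 35.4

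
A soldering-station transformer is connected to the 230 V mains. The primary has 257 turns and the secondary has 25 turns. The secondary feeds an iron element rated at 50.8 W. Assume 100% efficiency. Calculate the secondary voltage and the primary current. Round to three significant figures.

V_s ≈ 22.4 V, I_p ≈ 0.221 A

V_s = V_p × N_s/N_p = 230 × 25/257 = 22.374 V.
I_s = P/V_s = 50.8/22.374 = 2.2705 A.
I_p = I_s × N_s/N_p = 2.2705 × 25/257 = 0.221 A.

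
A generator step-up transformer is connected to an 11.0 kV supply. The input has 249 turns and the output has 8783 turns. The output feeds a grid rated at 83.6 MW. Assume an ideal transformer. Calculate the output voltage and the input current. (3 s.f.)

V_out ≈ 388000 V, I_in ≈ 7600 A

V_out = V_in × N_out/N_in = 11000 × 8783/249 = 388000 V.
I_out = P/V_out = 8.36×10^7/388000 = 215.46 A.
I_in = I_out × N_out/N_in = 215.46 × 8783/249 = 7600 A.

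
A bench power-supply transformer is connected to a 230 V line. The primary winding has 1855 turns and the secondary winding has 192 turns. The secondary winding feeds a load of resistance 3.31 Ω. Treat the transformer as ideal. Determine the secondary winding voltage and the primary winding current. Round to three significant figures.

V_s ≈ 23.8 V, I_p ≈ 0.744 A

V_s = V_p × N_s/N_p = 230 × 192/1855 = 23.806 V.
I_s = V_s/R = 23.806/3.31 = 7.1921 A.
I_p = I_s × N_s/N_p = 7.1921 × 192/1855 = 0.744 A.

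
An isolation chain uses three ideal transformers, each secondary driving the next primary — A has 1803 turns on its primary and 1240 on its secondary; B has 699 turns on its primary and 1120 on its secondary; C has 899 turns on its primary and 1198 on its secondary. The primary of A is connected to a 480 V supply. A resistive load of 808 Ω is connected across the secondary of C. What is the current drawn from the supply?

I_supply ≈ 1.28 A

Secondary of A: V = 480.00 × 1240/1803 = 330.12 V.
Secondary of B: V = 330.12 × 1120/699 = 528.94 V.
Secondary of C: V = 528.94 × 1198/899 = 704.86 V.
I_load = 704.86/808 = 0.87236 A, so P_out = 704.86 × 0.87236 = 614.89 W.
All ideal ⇒ P_in = P_out, so I_supply = 614.89/480 = 1.28 A.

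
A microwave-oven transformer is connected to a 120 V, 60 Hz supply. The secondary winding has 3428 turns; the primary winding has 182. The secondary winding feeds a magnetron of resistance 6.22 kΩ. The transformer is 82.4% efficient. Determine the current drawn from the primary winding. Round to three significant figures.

V_s = 120 × 3428/182 = 2260.2 V.
I_s = V_s/R = 2260.2/6220 = 0.36338 A.
P_out = V_s I_s = 2260.2 × 0.36338 = 821.32 W.
P_in = P_out/η = 821.32/0.824 = 996.74 W.
I_p = P_in/V_p = 996.74/120 = 8.31 A.

I_p ≈ 8.31 A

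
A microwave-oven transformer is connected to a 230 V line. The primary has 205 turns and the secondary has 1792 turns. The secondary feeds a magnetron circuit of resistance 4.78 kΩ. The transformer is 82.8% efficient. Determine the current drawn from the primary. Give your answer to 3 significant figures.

V_s = 230 × 1792/205 = 2010.5 V.
I_s = V_s/R = 2010.5/4780 = 0.42061 A.
P_out = V_s I_s = 2010.5 × 0.42061 = 845.66 W.
P_in = P_out/η = 845.66/0.828 = 1021.3 W.
I_p = P_in/V_p = 1021.3/230 = 4.44 A.

I_p ≈ 4.44 A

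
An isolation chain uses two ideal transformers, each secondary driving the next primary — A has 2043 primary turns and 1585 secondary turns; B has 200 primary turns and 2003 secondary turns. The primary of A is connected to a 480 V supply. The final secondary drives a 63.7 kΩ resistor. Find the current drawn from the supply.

I_supply ≈ 0.455 A

After A: V = 480.00 × 1585/2043 = 372.39 V.
After B: V = 372.39 × 2003/200 = 3729.5 V.
I_load = 3729.5/63700 = 0.058548 A, so P_out = 3729.5 × 0.058548 = 218.36 W.
All ideal ⇒ P_in = P_out, so I_supply = 218.36/480 = 0.455 A.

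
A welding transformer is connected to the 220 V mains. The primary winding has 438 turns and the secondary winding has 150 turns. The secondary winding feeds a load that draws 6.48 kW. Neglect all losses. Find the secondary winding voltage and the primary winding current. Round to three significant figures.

V_s = V_p × N_s/N_p = 220 × 150/438 = 75.342 V.
I_s = P/V_s = 6480/75.342 = 86.007 A.
I_p = I_s × N_s/N_p = 86.007 × 150/438 = 29.5 A.

V_s ≈ 75.3 V, I_p ≈ 29.5 A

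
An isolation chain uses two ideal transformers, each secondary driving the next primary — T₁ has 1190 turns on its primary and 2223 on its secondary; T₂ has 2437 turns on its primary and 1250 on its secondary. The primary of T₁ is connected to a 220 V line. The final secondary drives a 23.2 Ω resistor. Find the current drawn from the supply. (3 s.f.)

I_supply ≈ 8.71 A

After T₁: V = 220.00 × 2223/1190 = 410.97 V.
After T₂: V = 410.97 × 1250/2437 = 210.80 V.
I_load = 210.80/23.2 = 9.0862 A, so P_out = 210.80 × 9.0862 = 1915.4 W.
All ideal ⇒ P_in = P_out, so I_supply = 1915.4/220 = 8.71 A.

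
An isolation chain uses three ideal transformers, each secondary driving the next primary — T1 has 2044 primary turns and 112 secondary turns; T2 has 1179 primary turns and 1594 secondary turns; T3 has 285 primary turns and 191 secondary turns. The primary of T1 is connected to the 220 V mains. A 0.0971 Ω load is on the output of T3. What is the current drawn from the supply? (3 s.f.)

I_supply ≈ 5.58 A

After T1: V = 220.00 × 112/2044 = 12.055 V.
After T2: V = 12.055 × 1594/1179 = 16.298 V.
After T3: V = 16.298 × 191/285 = 10.923 V.
I_load = 10.923/0.0971 = 112.49 A, so P_out = 10.923 × 112.49 = 1228.6 W.
All ideal ⇒ P_in = P_out, so I_supply = 1228.6/220 = 5.58 A.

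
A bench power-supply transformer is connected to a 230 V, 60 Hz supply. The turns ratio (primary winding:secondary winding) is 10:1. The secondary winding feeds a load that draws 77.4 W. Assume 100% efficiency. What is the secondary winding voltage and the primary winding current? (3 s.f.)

V_s ≈ 23.0 V, I_p ≈ 0.337 A

V_s = V_p × N_s/N_p = 230 × 1/10 = 23.000 V.
I_s = P/V_s = 77.4/23.000 = 3.3652 A.
I_p = I_s × N_s/N_p = 3.3652 × 1/10 = 0.337 A.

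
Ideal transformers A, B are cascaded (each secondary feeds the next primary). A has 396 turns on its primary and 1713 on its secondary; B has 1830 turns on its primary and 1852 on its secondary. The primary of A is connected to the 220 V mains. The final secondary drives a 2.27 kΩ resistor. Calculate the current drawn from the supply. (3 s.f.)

I_supply ≈ 1.86 A

Secondary of A: V = 220.00 × 1713/396 = 951.67 V.
Secondary of B: V = 951.67 × 1852/1830 = 963.11 V.
I_load = 963.11/2270 = 0.42428 A, so P_out = 963.11 × 0.42428 = 408.62 W.
All ideal ⇒ P_in = P_out, so I_supply = 408.62/220 = 1.86 A.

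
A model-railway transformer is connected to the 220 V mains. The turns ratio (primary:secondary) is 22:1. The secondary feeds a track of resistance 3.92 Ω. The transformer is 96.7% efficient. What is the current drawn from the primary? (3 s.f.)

V_s = 220 × 1/22 = 10.000 V.
I_s = V_s/R = 10.000/3.92 = 2.5510 A.
P_out = V_s I_s = 10.000 × 2.5510 = 25.510 W.
P_in = P_out/η = 25.510/0.967 = 26.381 W.
I_p = P_in/V_p = 26.381/220 = 0.120 A.

I_p ≈ 0.120 A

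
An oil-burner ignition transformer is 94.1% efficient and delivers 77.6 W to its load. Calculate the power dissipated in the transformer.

P_in = P_out/η = 77.6/0.941 = 82.4655 W.
P_loss = P_in − P_out = 82.4655 − 77.6 = 4.87 W.

P_loss ≈ 4.87 W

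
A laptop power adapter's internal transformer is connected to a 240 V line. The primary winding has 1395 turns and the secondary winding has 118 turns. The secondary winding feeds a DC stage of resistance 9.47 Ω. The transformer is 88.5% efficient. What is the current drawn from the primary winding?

V_s = 240 × 118/1395 = 20.301 V.
I_s = V_s/R = 20.301/9.47 = 2.1437 A.
P_out = V_s I_s = 20.301 × 2.1437 = 43.520 W.
P_in = P_out/η = 43.520/0.885 = 49.175 W.
I_p = P_in/V_p = 49.175/240 = 0.205 A.

I_p ≈ 0.205 A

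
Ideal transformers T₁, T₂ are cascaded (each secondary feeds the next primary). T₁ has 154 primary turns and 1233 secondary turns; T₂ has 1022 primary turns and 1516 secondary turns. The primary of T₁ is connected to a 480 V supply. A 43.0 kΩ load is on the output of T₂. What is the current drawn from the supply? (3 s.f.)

After T₁: V = 480.00 × 1233/154 = 3843.1 V.
After T₂: V = 3843.1 × 1516/1022 = 5700.7 V.
I_load = 5700.7/43000 = 0.13258 A, so P_out = 5700.7 × 0.13258 = 755.78 W.
All ideal ⇒ P_in = P_out, so I_supply = 755.78/480 = 1.57 A.

I_supply ≈ 1.57 A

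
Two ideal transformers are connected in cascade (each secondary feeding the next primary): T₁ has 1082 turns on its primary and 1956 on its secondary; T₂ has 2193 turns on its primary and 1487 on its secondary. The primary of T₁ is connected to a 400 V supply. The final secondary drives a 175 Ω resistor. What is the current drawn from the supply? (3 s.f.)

Secondary of T₁: V = 400.00 × 1956/1082 = 723.11 V.
Secondary of T₂: V = 723.11 × 1487/2193 = 490.31 V.
I_load = 490.31/175 = 2.8018 A, so P_out = 490.31 × 2.8018 = 1373.8 W.
All ideal ⇒ P_in = P_out, so I_supply = 1373.8/400 = 3.43 A.

I_supply ≈ 3.43 A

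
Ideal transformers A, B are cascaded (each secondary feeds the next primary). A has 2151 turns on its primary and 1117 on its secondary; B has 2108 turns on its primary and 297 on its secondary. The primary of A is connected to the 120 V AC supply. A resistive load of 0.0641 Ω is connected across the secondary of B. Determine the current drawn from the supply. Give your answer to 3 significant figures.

After A: V = 120.00 × 1117/2151 = 62.315 V.
After B: V = 62.315 × 297/2108 = 8.7797 V.
I_load = 8.7797/0.0641 = 136.97 A, so P_out = 8.7797 × 136.97 = 1202.5 W.
All ideal ⇒ P_in = P_out, so I_supply = 1202.5/120 = 10.0 A.

I_supply ≈ 10.0 A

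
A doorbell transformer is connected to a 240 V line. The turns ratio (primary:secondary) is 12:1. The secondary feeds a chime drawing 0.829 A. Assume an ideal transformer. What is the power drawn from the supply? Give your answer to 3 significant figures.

P ≈ 16.6 W

I_p = I_s × N_s/N_p = 0.829 × 1/12 = 0.069083 A.
P = V_p I_p = 240 × 0.069083 = 16.6 W.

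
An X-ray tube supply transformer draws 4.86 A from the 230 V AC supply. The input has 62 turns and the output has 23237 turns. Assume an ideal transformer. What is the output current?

I_out/I_in = N_in/N_out, so I_out = 4.86 × 62/23237 = 0.0130 A.

I_out ≈ 0.0130 A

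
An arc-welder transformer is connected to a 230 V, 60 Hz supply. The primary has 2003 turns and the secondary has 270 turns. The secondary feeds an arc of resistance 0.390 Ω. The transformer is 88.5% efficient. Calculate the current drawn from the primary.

V_s = 230 × 270/2003 = 31.003 V.
I_s = V_s/R = 31.003/0.390 = 79.496 A.
P_out = V_s I_s = 31.003 × 79.496 = 2464.7 W.
P_in = P_out/η = 2464.7/0.885 = 2784.9 W.
I_p = P_in/V_p = 2784.9/230 = 12.1 A.

I_p ≈ 12.1 A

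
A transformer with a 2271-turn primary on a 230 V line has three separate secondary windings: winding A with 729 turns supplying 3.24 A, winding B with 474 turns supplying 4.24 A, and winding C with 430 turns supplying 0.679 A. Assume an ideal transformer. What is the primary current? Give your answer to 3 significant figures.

V_A = 230 × 729/2271 = 73.831 V; V_B = 230 × 474/2271 = 48.005 V; V_C = 230 × 430/2271 = 43.549 V.
P_out = V_A I_A + V_B I_B + V_C I_C = 73.831×3.24 + 48.005×4.24 + 43.549×0.679 = 239.21 + 203.54 + 29.570 = 472.32 W.
Ideal ⇒ P_in = P_out, so I_p = P_out/V_p = 472.32/230 = 2.05 A.

I_p ≈ 2.05 A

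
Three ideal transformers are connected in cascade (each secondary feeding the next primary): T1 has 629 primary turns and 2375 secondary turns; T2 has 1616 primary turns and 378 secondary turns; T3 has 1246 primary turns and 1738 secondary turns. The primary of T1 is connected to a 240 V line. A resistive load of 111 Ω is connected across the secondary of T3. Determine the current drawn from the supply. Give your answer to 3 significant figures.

After T1: V = 240.00 × 2375/629 = 906.20 V.
After T2: V = 906.20 × 378/1616 = 211.97 V.
After T3: V = 211.97 × 1738/1246 = 295.67 V.
I_load = 295.67/111 = 2.6637 A, so P_out = 295.67 × 2.6637 = 787.57 W.
All ideal ⇒ P_in = P_out, so I_supply = 787.57/240 = 3.28 A.

I_supply ≈ 3.28 A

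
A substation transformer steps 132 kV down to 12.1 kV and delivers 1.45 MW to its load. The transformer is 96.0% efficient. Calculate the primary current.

P_in = P_out/η = 1.45×10^6/0.960 = 1.5104×10^6 W.
I_p = P_in/V_p = 1.5104×10^6/132000 = 11.4 A.

I_p ≈ 11.4 A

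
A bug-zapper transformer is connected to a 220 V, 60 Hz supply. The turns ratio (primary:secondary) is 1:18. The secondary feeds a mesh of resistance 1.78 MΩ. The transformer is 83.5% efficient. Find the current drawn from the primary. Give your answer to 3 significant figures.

V_s = 220 × 18/1 = 3960.0 V.
I_s = V_s/R = 3960.0/(1.78×10^6) = 0.0022247 A.
P_out = V_s I_s = 3960.0 × 0.0022247 = 8.8099 W.
P_in = P_out/η = 8.8099/0.835 = 10.551 W.
I_p = P_in/V_p = 10.551/220 = 0.0480 A.

I_p ≈ 0.0480 A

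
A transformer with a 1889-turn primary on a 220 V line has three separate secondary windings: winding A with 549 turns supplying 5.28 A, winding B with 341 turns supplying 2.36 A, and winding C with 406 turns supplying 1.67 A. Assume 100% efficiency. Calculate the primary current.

I_p ≈ 2.32 A

V_A = 220 × 549/1889 = 63.939 V; V_B = 220 × 341/1889 = 39.714 V; V_C = 220 × 406/1889 = 47.284 V.
P_out = V_A I_A + V_B I_B + V_C I_C = 63.939×5.28 + 39.714×2.36 + 47.284×1.67 = 337.60 + 93.725 + 78.965 = 510.29 W.
Ideal ⇒ P_in = P_out, so I_p = P_out/V_p = 510.29/220 = 2.32 A.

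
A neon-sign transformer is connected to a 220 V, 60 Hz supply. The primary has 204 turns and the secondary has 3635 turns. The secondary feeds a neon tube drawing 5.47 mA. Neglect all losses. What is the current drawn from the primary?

I_p ≈ 0.0975 A

For an ideal transformer I_p N_p = I_s N_s, so I_p = 0.00547 × 3635/204 = 0.0975 A.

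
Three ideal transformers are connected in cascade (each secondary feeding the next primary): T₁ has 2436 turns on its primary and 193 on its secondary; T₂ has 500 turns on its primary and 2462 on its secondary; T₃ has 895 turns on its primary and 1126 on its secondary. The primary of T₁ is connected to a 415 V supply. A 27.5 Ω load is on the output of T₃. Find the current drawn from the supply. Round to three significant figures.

Secondary of T₁: V = 415.00 × 193/2436 = 32.880 V.
Secondary of T₂: V = 32.880 × 2462/500 = 161.90 V.
Secondary of T₃: V = 161.90 × 1126/895 = 203.69 V.
I_load = 203.69/27.5 = 7.4068 A, so P_out = 203.69 × 7.4068 = 1508.7 W.
All ideal ⇒ P_in = P_out, so I_supply = 1508.7/415 = 3.64 A.

I_supply ≈ 3.64 A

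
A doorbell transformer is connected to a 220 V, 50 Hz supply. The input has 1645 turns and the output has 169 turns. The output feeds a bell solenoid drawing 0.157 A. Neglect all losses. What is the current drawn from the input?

I_in ≈ 0.0161 A

For an ideal transformer I_in N_in = I_out N_out, so I_in = 0.157 × 169/1645 = 0.0161 A.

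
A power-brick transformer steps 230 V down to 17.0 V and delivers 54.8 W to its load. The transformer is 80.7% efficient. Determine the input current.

I_in ≈ 0.295 A

P_in = P_out/η = 54.8/0.807 = 67.906 W.
I_in = P_in/V_in = 67.906/230 = 0.295 A.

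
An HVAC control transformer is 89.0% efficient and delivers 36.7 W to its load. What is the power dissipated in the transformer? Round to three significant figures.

P_loss ≈ 4.54 W

P_in = P_out/η = 36.7/0.890 = 41.2360 W.
P_loss = P_in − P_out = 41.2360 − 36.7 = 4.54 W.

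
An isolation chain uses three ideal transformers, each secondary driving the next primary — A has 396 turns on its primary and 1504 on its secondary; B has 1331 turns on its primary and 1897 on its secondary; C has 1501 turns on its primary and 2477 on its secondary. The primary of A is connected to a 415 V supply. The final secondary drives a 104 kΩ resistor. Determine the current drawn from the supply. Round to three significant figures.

After A: V = 415.00 × 1504/396 = 1576.2 V.
After B: V = 1576.2 × 1897/1331 = 2246.4 V.
After C: V = 2246.4 × 2477/1501 = 3707.1 V.
I_load = 3707.1/104000 = 0.035645 A, so P_out = 3707.1 × 0.035645 = 132.14 W.
All ideal ⇒ P_in = P_out, so I_supply = 132.14/415 = 0.318 A.

I_supply ≈ 0.318 A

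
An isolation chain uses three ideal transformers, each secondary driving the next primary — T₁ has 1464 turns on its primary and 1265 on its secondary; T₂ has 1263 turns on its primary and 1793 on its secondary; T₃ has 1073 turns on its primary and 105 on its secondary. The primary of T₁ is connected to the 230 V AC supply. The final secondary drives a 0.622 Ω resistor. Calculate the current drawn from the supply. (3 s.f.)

Secondary of T₁: V = 230.00 × 1265/1464 = 198.74 V.
Secondary of T₂: V = 198.74 × 1793/1263 = 282.13 V.
Secondary of T₃: V = 282.13 × 105/1073 = 27.609 V.
I_load = 27.609/0.622 = 44.387 A, so P_out = 27.609 × 44.387 = 1225.5 W.
All ideal ⇒ P_in = P_out, so I_supply = 1225.5/230 = 5.33 A.

I_supply ≈ 5.33 A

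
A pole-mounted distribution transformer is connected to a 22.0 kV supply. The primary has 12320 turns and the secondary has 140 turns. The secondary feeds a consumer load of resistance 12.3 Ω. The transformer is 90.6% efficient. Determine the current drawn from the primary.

V_s = 22000 × 140/12320 = 250.00 V.
I_s = V_s/R = 250.00/12.3 = 20.325 A.
P_out = V_s I_s = 250.00 × 20.325 = 5081.3 W.
P_in = P_out/η = 5081.3/0.906 = 5608.5 W.
I_p = P_in/V_p = 5608.5/22000 = 0.255 A.

I_p ≈ 0.255 A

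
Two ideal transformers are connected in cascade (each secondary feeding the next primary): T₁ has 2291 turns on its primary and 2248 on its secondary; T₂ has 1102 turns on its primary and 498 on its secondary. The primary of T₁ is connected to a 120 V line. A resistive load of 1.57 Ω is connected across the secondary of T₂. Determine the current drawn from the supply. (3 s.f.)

After T₁: V = 120.00 × 2248/2291 = 117.75 V.
After T₂: V = 117.75 × 498/1102 = 53.211 V.
I_load = 53.211/1.57 = 33.892 A, so P_out = 53.211 × 33.892 = 1803.4 W.
All ideal ⇒ P_in = P_out, so I_supply = 1803.4/120 = 15.0 A.

I_supply ≈ 15.0 A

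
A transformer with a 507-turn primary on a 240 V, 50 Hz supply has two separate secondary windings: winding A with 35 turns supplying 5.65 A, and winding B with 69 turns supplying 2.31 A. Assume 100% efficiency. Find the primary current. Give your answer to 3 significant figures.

I_p ≈ 0.704 A

V_A = 240 × 35/507 = 16.568 V; V_B = 240 × 69/507 = 32.663 V.
P_out = V_A I_A + V_B I_B = 16.568×5.65 + 32.663×2.31 = 93.609 + 75.451 = 169.06 W.
Ideal ⇒ P_in = P_out, so I_p = P_out/V_p = 169.06/240 = 0.704 A.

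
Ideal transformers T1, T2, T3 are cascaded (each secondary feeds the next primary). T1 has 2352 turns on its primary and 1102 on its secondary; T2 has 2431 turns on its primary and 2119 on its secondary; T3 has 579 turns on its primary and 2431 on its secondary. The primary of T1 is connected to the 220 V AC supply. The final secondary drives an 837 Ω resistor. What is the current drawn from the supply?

Secondary of T1: V = 220.00 × 1102/2352 = 103.08 V.
Secondary of T2: V = 103.08 × 2119/2431 = 89.849 V.
Secondary of T3: V = 89.849 × 2431/579 = 377.24 V.
I_load = 377.24/837 = 0.45071 A, so P_out = 377.24 × 0.45071 = 170.03 W.
All ideal ⇒ P_in = P_out, so I_supply = 170.03/220 = 0.773 A.

I_supply ≈ 0.773 A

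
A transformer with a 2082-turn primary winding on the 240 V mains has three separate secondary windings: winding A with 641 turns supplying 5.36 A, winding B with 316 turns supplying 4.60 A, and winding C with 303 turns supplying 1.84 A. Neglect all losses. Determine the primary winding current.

V_A = 240 × 641/2082 = 73.890 V; V_B = 240 × 316/2082 = 36.427 V; V_C = 240 × 303/2082 = 34.928 V.
P_out = V_A I_A + V_B I_B + V_C I_C = 73.890×5.36 + 36.427×4.60 + 34.928×1.84 = 396.05 + 167.56 + 64.267 = 627.88 W.
Ideal ⇒ P_in = P_out, so I_p = P_out/V_p = 627.88/240 = 2.62 A.

I_p ≈ 2.62 A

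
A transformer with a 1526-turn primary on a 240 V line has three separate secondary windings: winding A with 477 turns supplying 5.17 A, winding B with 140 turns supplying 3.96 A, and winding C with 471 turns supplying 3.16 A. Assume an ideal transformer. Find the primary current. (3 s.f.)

I_p ≈ 2.95 A

V_A = 240 × 477/1526 = 75.020 V; V_B = 240 × 140/1526 = 22.018 V; V_C = 240 × 471/1526 = 74.076 V.
P_out = V_A I_A + V_B I_B + V_C I_C = 75.020×5.17 + 22.018×3.96 + 74.076×3.16 = 387.85 + 87.193 + 234.08 = 709.12 W.
Ideal ⇒ P_in = P_out, so I_p = P_out/V_p = 709.12/240 = 2.95 A.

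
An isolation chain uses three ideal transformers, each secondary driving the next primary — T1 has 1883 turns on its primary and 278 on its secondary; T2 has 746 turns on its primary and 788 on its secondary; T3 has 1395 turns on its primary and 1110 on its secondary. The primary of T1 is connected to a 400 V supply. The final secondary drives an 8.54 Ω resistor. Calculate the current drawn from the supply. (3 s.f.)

Secondary of T1: V = 400.00 × 278/1883 = 59.055 V.
Secondary of T2: V = 59.055 × 788/746 = 62.379 V.
Secondary of T3: V = 62.379 × 1110/1395 = 49.635 V.
I_load = 49.635/8.54 = 5.8121 A, so P_out = 49.635 × 5.8121 = 288.49 W.
All ideal ⇒ P_in = P_out, so I_supply = 288.49/400 = 0.721 A.

I_supply ≈ 0.721 A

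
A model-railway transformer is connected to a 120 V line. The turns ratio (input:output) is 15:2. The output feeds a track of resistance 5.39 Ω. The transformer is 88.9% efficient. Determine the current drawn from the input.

V_out = 120 × 2/15 = 16.000 V.
I_out = V_out/R = 16.000/5.39 = 2.9685 A.
P_out = V_out I_out = 16.000 × 2.9685 = 47.495 W.
P_in = P_out/η = 47.495/0.889 = 53.426 W.
I_in = P_in/V_in = 53.426/120 = 0.445 A.

I_in ≈ 0.445 A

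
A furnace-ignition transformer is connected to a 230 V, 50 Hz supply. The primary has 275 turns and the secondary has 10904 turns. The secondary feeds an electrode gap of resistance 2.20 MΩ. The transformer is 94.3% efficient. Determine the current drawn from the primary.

V_s = 230 × 10904/275 = 9119.7 V.
I_s = V_s/R = 9119.7/(2.20×10^6) = 0.0041453 A.
P_out = V_s I_s = 9119.7 × 0.0041453 = 37.804 W.
P_in = P_out/η = 37.804/0.943 = 40.089 W.
I_p = P_in/V_p = 40.089/230 = 0.174 A.

I_p ≈ 0.174 A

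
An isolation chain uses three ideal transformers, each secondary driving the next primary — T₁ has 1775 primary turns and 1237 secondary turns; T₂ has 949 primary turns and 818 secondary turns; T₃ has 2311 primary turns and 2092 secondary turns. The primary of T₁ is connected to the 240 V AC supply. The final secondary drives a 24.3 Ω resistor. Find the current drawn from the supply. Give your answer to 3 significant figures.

I_supply ≈ 2.92 A

Secondary of T₁: V = 240.00 × 1237/1775 = 167.26 V.
Secondary of T₂: V = 167.26 × 818/949 = 144.17 V.
Secondary of T₃: V = 144.17 × 2092/2311 = 130.51 V.
I_load = 130.51/24.3 = 5.3706 A, so P_out = 130.51 × 5.3706 = 700.90 W.
All ideal ⇒ P_in = P_out, so I_supply = 700.90/240 = 2.92 A.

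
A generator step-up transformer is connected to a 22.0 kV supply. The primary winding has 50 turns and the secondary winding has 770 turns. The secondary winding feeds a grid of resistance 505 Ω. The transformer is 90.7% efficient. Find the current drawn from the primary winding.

I_p ≈ 11400 A

V_s = 22000 × 770/50 = 338800 V.
I_s = V_s/R = 338800/505 = 670.89 A.
P_out = V_s I_s = 338800 × 670.89 = 2.2730×10^8 W.
P_in = P_out/η = 2.2730×10^8/0.907 = 2.5060×10^8 W.
I_p = P_in/V_p = 2.5060×10^8/22000 = 11400 A.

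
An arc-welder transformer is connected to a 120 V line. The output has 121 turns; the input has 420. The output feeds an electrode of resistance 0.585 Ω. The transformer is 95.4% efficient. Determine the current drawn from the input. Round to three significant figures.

V_out = 120 × 121/420 = 34.571 V.
I_out = V_out/R = 34.571/0.585 = 59.096 A.
P_out = V_out I_out = 34.571 × 59.096 = 2043.0 W.
P_in = P_out/η = 2043.0/0.954 = 2141.6 W.
I_in = P_in/V_in = 2141.6/120 = 17.8 A.

I_in ≈ 17.8 A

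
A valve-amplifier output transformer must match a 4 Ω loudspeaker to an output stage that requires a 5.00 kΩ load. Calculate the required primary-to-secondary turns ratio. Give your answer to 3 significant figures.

N_p/N_s ≈ 35.4

Z_p/Z_s = (N_p/N_s)², so N_p/N_s = √(5000/4) = √1250 = 35.4.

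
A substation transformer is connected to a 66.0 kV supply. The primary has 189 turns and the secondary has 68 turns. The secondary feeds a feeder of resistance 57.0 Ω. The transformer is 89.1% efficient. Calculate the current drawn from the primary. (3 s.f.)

V_s = 66000 × 68/189 = 23746 V.
I_s = V_s/R = 23746/57.0 = 416.60 A.
P_out = V_s I_s = 23746 × 416.60 = 9.8925×10^6 W.
P_in = P_out/η = 9.8925×10^6/0.891 = 1.1103×10^7 W.
I_p = P_in/V_p = 1.1103×10^7/66000 = 168 A.

I_p ≈ 168 A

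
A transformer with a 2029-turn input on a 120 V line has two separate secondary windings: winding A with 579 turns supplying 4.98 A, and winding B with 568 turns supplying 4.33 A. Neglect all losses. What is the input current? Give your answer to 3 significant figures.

I_in ≈ 2.63 A

V_A = 120 × 579/2029 = 34.243 V; V_B = 120 × 568/2029 = 33.593 V.
P_out = V_A I_A + V_B I_B = 34.243×4.98 + 33.593×4.33 = 170.53 + 145.46 = 315.99 W.
Ideal ⇒ P_in = P_out, so I_in = P_out/V_in = 315.99/120 = 2.63 A.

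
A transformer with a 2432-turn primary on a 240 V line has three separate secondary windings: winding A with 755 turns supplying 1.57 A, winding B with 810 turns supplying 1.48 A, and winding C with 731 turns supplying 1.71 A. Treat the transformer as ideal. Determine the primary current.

I_p ≈ 1.49 A

V_A = 240 × 755/2432 = 74.507 V; V_B = 240 × 810/2432 = 79.934 V; V_C = 240 × 731/2432 = 72.138 V.
P_out = V_A I_A + V_B I_B + V_C I_C = 74.507×1.57 + 79.934×1.48 + 72.138×1.71 = 116.98 + 118.30 + 123.36 = 358.63 W.
Ideal ⇒ P_in = P_out, so I_p = P_out/V_p = 358.63/240 = 1.49 A.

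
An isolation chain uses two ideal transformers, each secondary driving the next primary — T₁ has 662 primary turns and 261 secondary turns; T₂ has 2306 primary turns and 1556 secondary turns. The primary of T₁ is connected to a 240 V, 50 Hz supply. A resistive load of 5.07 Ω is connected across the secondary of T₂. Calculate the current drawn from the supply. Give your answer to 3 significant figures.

Secondary of T₁: V = 240.00 × 261/662 = 94.622 V.
Secondary of T₂: V = 94.622 × 1556/2306 = 63.848 V.
I_load = 63.848/5.07 = 12.593 A, so P_out = 63.848 × 12.593 = 804.04 W.
All ideal ⇒ P_in = P_out, so I_supply = 804.04/240 = 3.35 A.

I_supply ≈ 3.35 A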